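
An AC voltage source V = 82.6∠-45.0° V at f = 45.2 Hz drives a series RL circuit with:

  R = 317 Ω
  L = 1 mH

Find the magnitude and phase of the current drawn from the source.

Step 1 — Angular frequency: ω = 2π·f = 2π·45.2 = 284 rad/s.
Step 2 — Component impedances:
  R: Z = R = 317 Ω
  L: Z = jωL = j·284·0.001 = 0 + j0.284 Ω
Step 3 — Series combination: Z_total = R + L = 317 + j0.284 Ω = 317∠0.1° Ω.
Step 4 — Source phasor: V = 82.6∠-45.0° V = 58.41 - j58.41 V.
Step 5 — Ohm's law: I = V / Z_total = (58.41 - j58.41) / (317 + j0.284) = 0.1841 - j0.1844 A.
Step 6 — Convert to polar: |I| = 0.2606 A, ∠I = -45.1°.

I = 0.2606∠-45.1° A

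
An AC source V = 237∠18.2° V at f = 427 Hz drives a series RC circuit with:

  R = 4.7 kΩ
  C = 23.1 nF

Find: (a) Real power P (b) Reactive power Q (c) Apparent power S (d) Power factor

Step 1 — Angular frequency: ω = 2π·f = 2π·427 = 2683 rad/s.
Step 2 — Component impedances:
  R: Z = R = 4700 Ω
  C: Z = 1/(jωC) = -j/(ω·C) = 0 - j1.614e+04 Ω
Step 3 — Series combination: Z_total = R + C = 4700 - j1.614e+04 Ω = 1.681e+04∠-73.8° Ω.
Step 4 — Source phasor: V = 237∠18.2° V = 225.1 + j74.02 V.
Step 5 — Current: I = V / Z = -0.0004823 + j0.01409 A = 0.0141∠92.0° A.
Step 6 — Complex power: S = V·I* = 0.9347 - j3.209 VA.
Step 7 — Real power: P = Re(S) = 0.9347 W.
Step 8 — Reactive power: Q = Im(S) = -3.209 VAR.
Step 9 — Apparent power: |S| = 3.342 VA.
Step 10 — Power factor: PF = P/|S| = 0.2797 (leading).

(a) P = 0.9347 W  (b) Q = -3.209 VAR  (c) S = 3.342 VA  (d) PF = 0.2797 (leading)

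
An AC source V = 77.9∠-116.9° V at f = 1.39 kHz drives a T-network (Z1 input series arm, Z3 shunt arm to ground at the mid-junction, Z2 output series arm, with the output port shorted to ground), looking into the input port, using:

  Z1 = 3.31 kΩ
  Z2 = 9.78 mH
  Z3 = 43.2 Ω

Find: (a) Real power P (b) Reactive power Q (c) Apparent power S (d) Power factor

Step 1 — Angular frequency: ω = 2π·f = 2π·1390 = 8734 rad/s.
Step 2 — Component impedances:
  Z1: Z = R = 3310 Ω
  Z2: Z = jωL = j·8734·0.00978 = 0 + j85.41 Ω
  Z3: Z = R = 43.2 Ω
Step 3 — With the output port shorted to ground, the output series arm Z2 runs from the junction to ground; the shunt arm Z3 also runs from the junction to ground. They appear in parallel: Z3 || Z2 = 34.4 + j17.4 Ω.
Step 4 — Series with input arm Z1: Z_in = Z1 + (Z3 || Z2) = 3344 + j17.4 Ω = 3344∠0.3° Ω.
Step 5 — Source phasor: V = 77.9∠-116.9° V = -35.24 - j69.47 V.
Step 6 — Current: I = V / Z = -0.01065 - j0.02072 A = 0.02329∠-117.2° A.
Step 7 — Complex power: S = V·I* = 1.814 + j0.009439 VA.
Step 8 — Real power: P = Re(S) = 1.814 W.
Step 9 — Reactive power: Q = Im(S) = 0.009439 VAR.
Step 10 — Apparent power: |S| = 1.814 VA.
Step 11 — Power factor: PF = P/|S| = 1 (lagging).

(a) P = 1.814 W  (b) Q = 0.009439 VAR  (c) S = 1.814 VA  (d) PF = 1 (lagging)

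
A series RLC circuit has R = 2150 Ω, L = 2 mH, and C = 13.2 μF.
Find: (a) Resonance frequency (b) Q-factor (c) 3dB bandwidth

Step 1 — Resonance condition Im(Z)=0 gives ω₀ = 1/√(LC).
Step 2 — ω₀ = 1/√(0.002·1.32e-05) = 6155 rad/s.
Step 3 — f₀ = ω₀/(2π) = 979.5 Hz.
Step 4 — Series Q: Q = ω₀L/R = 6155·0.002/2150 = 0.005725.
Step 5 — 3dB bandwidth: Δω = ω₀/Q = 1.075e+06 rad/s; BW = Δω/(2π) = 1.711e+05 Hz.

(a) f₀ = 979.5 Hz  (b) Q = 0.005725  (c) BW = 1.711e+05 Hz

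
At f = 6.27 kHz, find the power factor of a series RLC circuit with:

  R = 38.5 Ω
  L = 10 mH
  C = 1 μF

Step 1 — Angular frequency: ω = 2π·f = 2π·6270 = 3.94e+04 rad/s.
Step 2 — Component impedances:
  R: Z = R = 38.5 Ω
  L: Z = jωL = j·3.94e+04·0.01 = 0 + j394 Ω
  C: Z = 1/(jωC) = -j/(ω·C) = 0 - j25.38 Ω
Step 3 — Series combination: Z_total = R + L + C = 38.5 + j368.6 Ω = 370.6∠84.0° Ω.
Step 4 — Power factor: PF = cos(φ) = Re(Z)/|Z| = 38.5/370.6 = 0.1039.
Step 5 — Type: Im(Z) = 368.6 ⇒ lagging (phase φ = 84.0°).

PF = 0.1039 (lagging, φ = 84.0°)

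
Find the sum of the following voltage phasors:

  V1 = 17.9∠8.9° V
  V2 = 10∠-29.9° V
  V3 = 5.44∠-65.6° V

Step 1 — Convert each phasor to rectangular form:
  V1 = 17.9·(cos(8.9°) + j·sin(8.9°)) = 17.68 + j2.769 V
  V2 = 10·(cos(-29.9°) + j·sin(-29.9°)) = 8.669 - j4.985 V
  V3 = 5.44·(cos(-65.6°) + j·sin(-65.6°)) = 2.247 - j4.954 V
Step 2 — Sum components: V_total = 28.6 - j7.17 V.
Step 3 — Convert to polar: |V_total| = 29.49 V, ∠V_total = -14.1°.

V_total = 29.49∠-14.1° V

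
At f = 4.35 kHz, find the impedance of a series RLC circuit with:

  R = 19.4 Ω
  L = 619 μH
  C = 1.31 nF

Step 1 — Angular frequency: ω = 2π·f = 2π·4350 = 2.733e+04 rad/s.
Step 2 — Component impedances:
  R: Z = R = 19.4 Ω
  L: Z = jωL = j·2.733e+04·0.000619 = 0 + j16.92 Ω
  C: Z = 1/(jωC) = -j/(ω·C) = 0 - j2.793e+04 Ω
Step 3 — Series combination: Z_total = R + L + C = 19.4 - j2.791e+04 Ω = 2.791e+04∠-90.0° Ω.

Z = 19.4 - j2.791e+04 Ω = 2.791e+04∠-90.0° Ω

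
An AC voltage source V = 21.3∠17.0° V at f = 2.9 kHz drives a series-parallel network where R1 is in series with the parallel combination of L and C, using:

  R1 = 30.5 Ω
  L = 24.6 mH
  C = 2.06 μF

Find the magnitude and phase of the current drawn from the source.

Step 1 — Angular frequency: ω = 2π·f = 2π·2900 = 1.822e+04 rad/s.
Step 2 — Component impedances:
  R1: Z = R = 30.5 Ω
  L: Z = jωL = j·1.822e+04·0.0246 = 0 + j448.2 Ω
  C: Z = 1/(jωC) = -j/(ω·C) = 0 - j26.64 Ω
Step 3 — Parallel branch: L || C = 1/(1/L + 1/C) = 0 - j28.32 Ω.
Step 4 — Series with R1: Z_total = R1 + (L || C) = 30.5 - j28.32 Ω = 41.62∠-42.9° Ω.
Step 5 — Source phasor: V = 21.3∠17.0° V = 20.37 + j6.228 V.
Step 6 — Ohm's law: I = V / Z_total = (20.37 + j6.228) / (30.5 - j28.32) = 0.2568 + j0.4426 A.
Step 7 — Convert to polar: |I| = 0.5117 A, ∠I = 59.9°.

I = 0.5117∠59.9° A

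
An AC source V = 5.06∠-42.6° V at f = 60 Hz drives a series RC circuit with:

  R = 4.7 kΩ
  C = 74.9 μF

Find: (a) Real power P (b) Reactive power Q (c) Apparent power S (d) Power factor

Step 1 — Angular frequency: ω = 2π·f = 2π·60 = 377 rad/s.
Step 2 — Component impedances:
  R: Z = R = 4700 Ω
  C: Z = 1/(jωC) = -j/(ω·C) = 0 - j35.41 Ω
Step 3 — Series combination: Z_total = R + C = 4700 - j35.41 Ω = 4700∠-0.4° Ω.
Step 4 — Source phasor: V = 5.06∠-42.6° V = 3.725 - j3.425 V.
Step 5 — Current: I = V / Z = 0.0007979 - j0.0007227 A = 0.001077∠-42.2° A.
Step 6 — Complex power: S = V·I* = 0.005447 - j4.105e-05 VA.
Step 7 — Real power: P = Re(S) = 0.005447 W.
Step 8 — Reactive power: Q = Im(S) = -4.105e-05 VAR.
Step 9 — Apparent power: |S| = 0.005447 VA.
Step 10 — Power factor: PF = P/|S| = 1 (leading).

(a) P = 0.005447 W  (b) Q = -4.105e-05 VAR  (c) S = 0.005447 VA  (d) PF = 1 (leading)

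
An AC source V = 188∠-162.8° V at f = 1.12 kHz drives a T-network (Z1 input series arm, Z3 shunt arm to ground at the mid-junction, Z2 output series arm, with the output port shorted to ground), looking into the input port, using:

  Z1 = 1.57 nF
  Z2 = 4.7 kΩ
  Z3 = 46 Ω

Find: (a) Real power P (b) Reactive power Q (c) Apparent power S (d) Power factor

Step 1 — Angular frequency: ω = 2π·f = 2π·1120 = 7037 rad/s.
Step 2 — Component impedances:
  Z1: Z = 1/(jωC) = -j/(ω·C) = 0 - j9.051e+04 Ω
  Z2: Z = R = 4700 Ω
  Z3: Z = R = 46 Ω
Step 3 — With the output port shorted to ground, the output series arm Z2 runs from the junction to ground; the shunt arm Z3 also runs from the junction to ground. They appear in parallel: Z3 || Z2 = 45.55 Ω.
Step 4 — Series with input arm Z1: Z_in = Z1 + (Z3 || Z2) = 45.55 - j9.051e+04 Ω = 9.051e+04∠-90.0° Ω.
Step 5 — Source phasor: V = 188∠-162.8° V = -179.6 - j55.59 V.
Step 6 — Current: I = V / Z = 0.0006132 - j0.001985 A = 0.002077∠-72.8° A.
Step 7 — Complex power: S = V·I* = 0.0001965 - j0.3905 VA.
Step 8 — Real power: P = Re(S) = 0.0001965 W.
Step 9 — Reactive power: Q = Im(S) = -0.3905 VAR.
Step 10 — Apparent power: |S| = 0.3905 VA.
Step 11 — Power factor: PF = P/|S| = 0.0005033 (leading).

(a) P = 0.0001965 W  (b) Q = -0.3905 VAR  (c) S = 0.3905 VA  (d) PF = 0.0005033 (leading)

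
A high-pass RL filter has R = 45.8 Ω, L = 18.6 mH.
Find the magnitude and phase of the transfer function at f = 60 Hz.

Step 1 — Angular frequency: ω = 2π·60 = 377 rad/s.
Step 2 — Transfer function: H(jω) = jωL/(R + jωL).
Step 3 — Numerator jωL = j·7.012; denominator R + jωL = 45.8 + j7.012.
Step 4 — H = 0.0229 + j0.1496.
Step 5 — Magnitude: |H| = 0.1513 (-16.4 dB); phase: φ = 81.3°.

|H| = 0.1513 (-16.4 dB), φ = 81.3°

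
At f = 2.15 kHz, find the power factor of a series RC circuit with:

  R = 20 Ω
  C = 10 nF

Step 1 — Angular frequency: ω = 2π·f = 2π·2150 = 1.351e+04 rad/s.
Step 2 — Component impedances:
  R: Z = R = 20 Ω
  C: Z = 1/(jωC) = -j/(ω·C) = 0 - j7403 Ω
Step 3 — Series combination: Z_total = R + C = 20 - j7403 Ω = 7403∠-89.8° Ω.
Step 4 — Power factor: PF = cos(φ) = Re(Z)/|Z| = 20/7403 = 0.002702.
Step 5 — Type: Im(Z) = -7403 ⇒ leading (phase φ = -89.8°).

PF = 0.002702 (leading, φ = -89.8°)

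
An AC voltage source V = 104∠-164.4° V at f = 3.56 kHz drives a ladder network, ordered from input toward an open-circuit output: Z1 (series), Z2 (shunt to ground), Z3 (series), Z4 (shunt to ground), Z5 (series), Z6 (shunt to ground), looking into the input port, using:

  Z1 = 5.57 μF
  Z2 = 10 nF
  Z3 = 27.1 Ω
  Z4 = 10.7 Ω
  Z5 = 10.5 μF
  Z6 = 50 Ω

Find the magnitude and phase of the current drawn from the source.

Step 1 — Angular frequency: ω = 2π·f = 2π·3560 = 2.237e+04 rad/s.
Step 2 — Component impedances:
  Z1: Z = 1/(jωC) = -j/(ω·C) = 0 - j8.026 Ω
  Z2: Z = 1/(jωC) = -j/(ω·C) = 0 - j4471 Ω
  Z3: Z = R = 27.1 Ω
  Z4: Z = R = 10.7 Ω
  Z5: Z = 1/(jωC) = -j/(ω·C) = 0 - j4.258 Ω
  Z6: Z = R = 50 Ω
Step 3 — Ladder network (open output): work backward from the far end, alternating series and parallel combinations. Z_in = 35.92 - j8.447 Ω = 36.9∠-13.2° Ω.
Step 4 — Source phasor: V = 104∠-164.4° V = -100.2 - j27.97 V.
Step 5 — Ohm's law: I = V / Z_total = (-100.2 - j27.97) / (35.92 - j8.447) = -2.469 - j1.359 A.
Step 6 — Convert to polar: |I| = 2.819 A, ∠I = -151.2°.

I = 2.819∠-151.2° A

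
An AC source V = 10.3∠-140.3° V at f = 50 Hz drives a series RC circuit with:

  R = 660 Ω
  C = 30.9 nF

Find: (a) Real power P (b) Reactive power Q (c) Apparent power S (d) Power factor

Step 1 — Angular frequency: ω = 2π·f = 2π·50 = 314.2 rad/s.
Step 2 — Component impedances:
  R: Z = R = 660 Ω
  C: Z = 1/(jωC) = -j/(ω·C) = 0 - j1.03e+05 Ω
Step 3 — Series combination: Z_total = R + C = 660 - j1.03e+05 Ω = 1.03e+05∠-89.6° Ω.
Step 4 — Source phasor: V = 10.3∠-140.3° V = -7.925 - j6.579 V.
Step 5 — Current: I = V / Z = 6.337e-05 - j7.734e-05 A = 9.999e-05∠-50.7° A.
Step 6 — Complex power: S = V·I* = 6.598e-06 - j0.00103 VA.
Step 7 — Real power: P = Re(S) = 6.598e-06 W.
Step 8 — Reactive power: Q = Im(S) = -0.00103 VAR.
Step 9 — Apparent power: |S| = 0.00103 VA.
Step 10 — Power factor: PF = P/|S| = 0.006407 (leading).

(a) P = 6.598e-06 W  (b) Q = -0.00103 VAR  (c) S = 0.00103 VA  (d) PF = 0.006407 (leading)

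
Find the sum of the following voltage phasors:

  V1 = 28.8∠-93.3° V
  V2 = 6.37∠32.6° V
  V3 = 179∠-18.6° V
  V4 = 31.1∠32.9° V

Step 1 — Convert each phasor to rectangular form:
  V1 = 28.8·(cos(-93.3°) + j·sin(-93.3°)) = -1.658 - j28.75 V
  V2 = 6.37·(cos(32.6°) + j·sin(32.6°)) = 5.366 + j3.432 V
  V3 = 179·(cos(-18.6°) + j·sin(-18.6°)) = 169.7 - j57.09 V
  V4 = 31.1·(cos(32.9°) + j·sin(32.9°)) = 26.11 + j16.89 V
Step 2 — Sum components: V_total = 199.5 - j65.52 V.
Step 3 — Convert to polar: |V_total| = 210 V, ∠V_total = -18.2°.

V_total = 210∠-18.2° V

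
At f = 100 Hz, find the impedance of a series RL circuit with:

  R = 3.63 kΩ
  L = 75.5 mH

Step 1 — Angular frequency: ω = 2π·f = 2π·100 = 628.3 rad/s.
Step 2 — Component impedances:
  R: Z = R = 3630 Ω
  L: Z = jωL = j·628.3·0.0755 = 0 + j47.44 Ω
Step 3 — Series combination: Z_total = R + L = 3630 + j47.44 Ω = 3630∠0.7° Ω.

Z = 3630 + j47.44 Ω = 3630∠0.7° Ω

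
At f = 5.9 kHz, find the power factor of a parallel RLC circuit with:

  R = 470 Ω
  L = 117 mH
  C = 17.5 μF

Step 1 — Angular frequency: ω = 2π·f = 2π·5900 = 3.707e+04 rad/s.
Step 2 — Component impedances:
  R: Z = R = 470 Ω
  L: Z = jωL = j·3.707e+04·0.117 = 0 + j4337 Ω
  C: Z = 1/(jωC) = -j/(ω·C) = 0 - j1.541 Ω
Step 3 — Parallel combination: 1/Z_total = 1/R + 1/L + 1/C; Z_total = 0.005059 - j1.542 Ω = 1.542∠-89.8° Ω.
Step 4 — Power factor: PF = cos(φ) = Re(Z)/|Z| = 0.005059/1.542 = 0.003281.
Step 5 — Type: Im(Z) = -1.542 ⇒ leading (phase φ = -89.8°).

PF = 0.003281 (leading, φ = -89.8°)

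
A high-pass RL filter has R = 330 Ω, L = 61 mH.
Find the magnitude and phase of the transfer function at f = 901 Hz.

Step 1 — Angular frequency: ω = 2π·901 = 5661 rad/s.
Step 2 — Transfer function: H(jω) = jωL/(R + jωL).
Step 3 — Numerator jωL = j·345.3; denominator R + jωL = 330 + j345.3.
Step 4 — H = 0.5227 + j0.4995.
Step 5 — Magnitude: |H| = 0.723 (-2.8 dB); phase: φ = 43.7°.

|H| = 0.723 (-2.8 dB), φ = 43.7°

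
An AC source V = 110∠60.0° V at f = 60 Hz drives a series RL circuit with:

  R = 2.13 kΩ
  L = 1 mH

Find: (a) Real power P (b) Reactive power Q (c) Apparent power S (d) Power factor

Step 1 — Angular frequency: ω = 2π·f = 2π·60 = 377 rad/s.
Step 2 — Component impedances:
  R: Z = R = 2130 Ω
  L: Z = jωL = j·377·0.001 = 0 + j0.377 Ω
Step 3 — Series combination: Z_total = R + L = 2130 + j0.377 Ω = 2130∠0.0° Ω.
Step 4 — Source phasor: V = 110∠60.0° V = 55 + j95.26 V.
Step 5 — Current: I = V / Z = 0.02583 + j0.04472 A = 0.05164∠60.0° A.
Step 6 — Complex power: S = V·I* = 5.681 + j0.001005 VA.
Step 7 — Real power: P = Re(S) = 5.681 W.
Step 8 — Reactive power: Q = Im(S) = 0.001005 VAR.
Step 9 — Apparent power: |S| = 5.681 VA.
Step 10 — Power factor: PF = P/|S| = 1 (lagging).

(a) P = 5.681 W  (b) Q = 0.001005 VAR  (c) S = 5.681 VA  (d) PF = 1 (lagging)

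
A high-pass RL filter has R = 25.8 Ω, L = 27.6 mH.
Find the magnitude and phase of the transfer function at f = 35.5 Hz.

Step 1 — Angular frequency: ω = 2π·35.5 = 223.1 rad/s.
Step 2 — Transfer function: H(jω) = jωL/(R + jωL).
Step 3 — Numerator jωL = j·6.156; denominator R + jωL = 25.8 + j6.156.
Step 4 — H = 0.05387 + j0.2258.
Step 5 — Magnitude: |H| = 0.2321 (-12.7 dB); phase: φ = 76.6°.

|H| = 0.2321 (-12.7 dB), φ = 76.6°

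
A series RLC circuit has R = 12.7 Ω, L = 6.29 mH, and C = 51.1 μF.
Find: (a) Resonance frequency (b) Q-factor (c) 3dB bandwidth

Step 1 — Resonance: ω₀ = 1/√(LC) = 1/√(0.00629·5.11e-05) = 1764 rad/s.
Step 2 — f₀ = ω₀/(2π) = 280.7 Hz.
Step 3 — Series Q: Q = ω₀L/R = 1764·0.00629/12.7 = 0.8736.
Step 4 — Bandwidth: Δω = ω₀/Q = 2019 rad/s; BW = Δω/(2π) = 321.3 Hz.

(a) f₀ = 280.7 Hz  (b) Q = 0.8736  (c) BW = 321.3 Hz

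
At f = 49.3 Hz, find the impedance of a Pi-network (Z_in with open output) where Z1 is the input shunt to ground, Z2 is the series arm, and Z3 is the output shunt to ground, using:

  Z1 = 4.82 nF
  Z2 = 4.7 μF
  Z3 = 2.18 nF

Step 1 — Angular frequency: ω = 2π·f = 2π·49.3 = 309.8 rad/s.
Step 2 — Component impedances:
  Z1: Z = 1/(jωC) = -j/(ω·C) = 0 - j6.698e+05 Ω
  Z2: Z = 1/(jωC) = -j/(ω·C) = 0 - j686.9 Ω
  Z3: Z = 1/(jωC) = -j/(ω·C) = 0 - j1.481e+06 Ω
Step 3 — With open output, the series arm Z2 and the output shunt Z3 appear in series to ground: Z2 + Z3 = 0 - j1.482e+06 Ω.
Step 4 — Parallel with input shunt Z1: Z_in = Z1 || (Z2 + Z3) = 0 - j4.613e+05 Ω = 4.613e+05∠-90.0° Ω.

Z = 0 - j4.613e+05 Ω = 4.613e+05∠-90.0° Ω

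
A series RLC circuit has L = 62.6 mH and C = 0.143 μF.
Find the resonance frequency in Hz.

Step 1 — Resonance condition Im(Z)=0 gives ω₀ = 1/√(LC).
Step 2 — ω₀ = 1/√(0.0626·1.43e-07) = 1.057e+04 rad/s.
Step 3 — f₀ = ω₀/(2π) = 1682 Hz.

f₀ = 1682 Hz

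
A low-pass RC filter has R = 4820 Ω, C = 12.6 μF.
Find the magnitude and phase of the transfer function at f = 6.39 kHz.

Step 1 — Angular frequency: ω = 2π·6390 = 4.015e+04 rad/s.
Step 2 — Transfer function: H(jω) = 1/(1 + jωRC).
Step 3 — Denominator: 1 + jωRC = 1 + j·4.015e+04·4820·1.26e-05 = 1 + j2438.
Step 4 — H = 1.682e-07 - j0.0004101.
Step 5 — Magnitude: |H| = 0.0004101 (-67.7 dB); phase: φ = -90.0°.

|H| = 0.0004101 (-67.7 dB), φ = -90.0°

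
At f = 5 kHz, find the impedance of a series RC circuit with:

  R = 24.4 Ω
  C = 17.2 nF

Step 1 — Angular frequency: ω = 2π·f = 2π·5000 = 3.142e+04 rad/s.
Step 2 — Component impedances:
  R: Z = R = 24.4 Ω
  C: Z = 1/(jωC) = -j/(ω·C) = 0 - j1851 Ω
Step 3 — Series combination: Z_total = R + C = 24.4 - j1851 Ω = 1851∠-89.2° Ω.

Z = 24.4 - j1851 Ω = 1851∠-89.2° Ω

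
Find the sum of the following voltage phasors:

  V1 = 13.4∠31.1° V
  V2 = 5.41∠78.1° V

Step 1 — Convert each phasor to rectangular form:
  V1 = 13.4·(cos(31.1°) + j·sin(31.1°)) = 11.47 + j6.922 V
  V2 = 5.41·(cos(78.1°) + j·sin(78.1°)) = 1.116 + j5.294 V
Step 2 — Sum components: V_total = 12.59 + j12.22 V.
Step 3 — Convert to polar: |V_total| = 17.54 V, ∠V_total = 44.1°.

V_total = 17.54∠44.1° V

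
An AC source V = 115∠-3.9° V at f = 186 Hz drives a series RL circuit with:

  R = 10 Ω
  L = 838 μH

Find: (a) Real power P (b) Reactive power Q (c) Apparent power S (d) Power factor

Step 1 — Angular frequency: ω = 2π·f = 2π·186 = 1169 rad/s.
Step 2 — Component impedances:
  R: Z = R = 10 Ω
  L: Z = jωL = j·1169·0.000838 = 0 + j0.9793 Ω
Step 3 — Series combination: Z_total = R + L = 10 + j0.9793 Ω = 10.05∠5.6° Ω.
Step 4 — Source phasor: V = 115∠-3.9° V = 114.7 - j7.822 V.
Step 5 — Current: I = V / Z = 11.29 - j1.888 A = 11.45∠-9.5° A.
Step 6 — Complex power: S = V·I* = 1310 + j128.3 VA.
Step 7 — Real power: P = Re(S) = 1310 W.
Step 8 — Reactive power: Q = Im(S) = 128.3 VAR.
Step 9 — Apparent power: |S| = 1316 VA.
Step 10 — Power factor: PF = P/|S| = 0.9952 (lagging).

(a) P = 1310 W  (b) Q = 128.3 VAR  (c) S = 1316 VA  (d) PF = 0.9952 (lagging)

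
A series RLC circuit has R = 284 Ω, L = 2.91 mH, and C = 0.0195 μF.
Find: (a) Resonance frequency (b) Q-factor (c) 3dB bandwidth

Step 1 — Resonance: ω₀ = 1/√(LC) = 1/√(0.00291·1.95e-08) = 1.328e+05 rad/s.
Step 2 — f₀ = ω₀/(2π) = 2.113e+04 Hz.
Step 3 — Series Q: Q = ω₀L/R = 1.328e+05·0.00291/284 = 1.36.
Step 4 — Bandwidth: Δω = ω₀/Q = 9.759e+04 rad/s; BW = Δω/(2π) = 1.553e+04 Hz.

(a) f₀ = 2.113e+04 Hz  (b) Q = 1.36  (c) BW = 1.553e+04 Hz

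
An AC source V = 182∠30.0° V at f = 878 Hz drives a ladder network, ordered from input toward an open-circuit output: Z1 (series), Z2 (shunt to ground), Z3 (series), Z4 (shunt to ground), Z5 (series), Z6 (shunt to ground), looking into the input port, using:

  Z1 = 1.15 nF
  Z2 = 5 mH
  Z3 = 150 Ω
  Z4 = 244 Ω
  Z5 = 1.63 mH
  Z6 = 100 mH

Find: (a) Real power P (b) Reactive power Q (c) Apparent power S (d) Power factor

Step 1 — Angular frequency: ω = 2π·f = 2π·878 = 5517 rad/s.
Step 2 — Component impedances:
  Z1: Z = 1/(jωC) = -j/(ω·C) = 0 - j1.576e+05 Ω
  Z2: Z = jωL = j·5517·0.005 = 0 + j27.58 Ω
  Z3: Z = R = 150 Ω
  Z4: Z = R = 244 Ω
  Z5: Z = jωL = j·5517·0.00163 = 0 + j8.992 Ω
  Z6: Z = jωL = j·5517·0.1 = 0 + j551.7 Ω
Step 3 — Ladder network (open output): work backward from the far end, alternating series and parallel combinations. Z_in = 1.933 - j1.576e+05 Ω = 1.576e+05∠-90.0° Ω.
Step 4 — Source phasor: V = 182∠30.0° V = 157.6 + j91 V.
Step 5 — Current: I = V / Z = -0.0005774 + j0.001 A = 0.001155∠120.0° A.
Step 6 — Complex power: S = V·I* = 2.578e-06 - j0.2102 VA.
Step 7 — Real power: P = Re(S) = 2.578e-06 W.
Step 8 — Reactive power: Q = Im(S) = -0.2102 VAR.
Step 9 — Apparent power: |S| = 0.2102 VA.
Step 10 — Power factor: PF = P/|S| = 1.227e-05 (leading).

(a) P = 2.578e-06 W  (b) Q = -0.2102 VAR  (c) S = 0.2102 VA  (d) PF = 1.227e-05 (leading)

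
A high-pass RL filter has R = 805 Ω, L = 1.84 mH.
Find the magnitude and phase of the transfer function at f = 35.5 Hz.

Step 1 — Angular frequency: ω = 2π·35.5 = 223.1 rad/s.
Step 2 — Transfer function: H(jω) = jωL/(R + jωL).
Step 3 — Numerator jωL = j·0.4104; denominator R + jωL = 805 + j0.4104.
Step 4 — H = 2.599e-07 + j0.0005098.
Step 5 — Magnitude: |H| = 0.0005098 (-65.9 dB); phase: φ = 90.0°.

|H| = 0.0005098 (-65.9 dB), φ = 90.0°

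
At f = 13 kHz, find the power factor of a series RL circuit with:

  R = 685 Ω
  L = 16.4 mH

Step 1 — Angular frequency: ω = 2π·f = 2π·1.3e+04 = 8.168e+04 rad/s.
Step 2 — Component impedances:
  R: Z = R = 685 Ω
  L: Z = jωL = j·8.168e+04·0.0164 = 0 + j1340 Ω
Step 3 — Series combination: Z_total = R + L = 685 + j1340 Ω = 1505∠62.9° Ω.
Step 4 — Power factor: PF = cos(φ) = Re(Z)/|Z| = 685/1504.6 = 0.4553.
Step 5 — Type: Im(Z) = 1340 ⇒ lagging (phase φ = 62.9°).

PF = 0.4553 (lagging, φ = 62.9°)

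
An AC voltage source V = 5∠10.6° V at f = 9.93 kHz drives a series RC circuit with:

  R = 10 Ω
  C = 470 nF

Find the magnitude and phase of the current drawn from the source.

Step 1 — Angular frequency: ω = 2π·f = 2π·9930 = 6.239e+04 rad/s.
Step 2 — Component impedances:
  R: Z = R = 10 Ω
  C: Z = 1/(jωC) = -j/(ω·C) = 0 - j34.1 Ω
Step 3 — Series combination: Z_total = R + C = 10 - j34.1 Ω = 35.54∠-73.7° Ω.
Step 4 — Source phasor: V = 5∠10.6° V = 4.915 + j0.9198 V.
Step 5 — Ohm's law: I = V / Z_total = (4.915 + j0.9198) / (10 - j34.1) = 0.01408 + j0.14 A.
Step 6 — Convert to polar: |I| = 0.1407 A, ∠I = 84.3°.

I = 0.1407∠84.3° A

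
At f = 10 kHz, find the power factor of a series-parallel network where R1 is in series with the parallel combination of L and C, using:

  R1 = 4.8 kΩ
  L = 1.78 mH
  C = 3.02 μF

Step 1 — Angular frequency: ω = 2π·f = 2π·1e+04 = 6.283e+04 rad/s.
Step 2 — Component impedances:
  R1: Z = R = 4800 Ω
  L: Z = jωL = j·6.283e+04·0.00178 = 0 + j111.8 Ω
  C: Z = 1/(jωC) = -j/(ω·C) = 0 - j5.27 Ω
Step 3 — Parallel branch: L || C = 1/(1/L + 1/C) = 0 - j5.531 Ω.
Step 4 — Series with R1: Z_total = R1 + (L || C) = 4800 - j5.531 Ω = 4800∠-0.1° Ω.
Step 5 — Power factor: PF = cos(φ) = Re(Z)/|Z| = 4800/4800 = 1.
Step 6 — Type: Im(Z) = -5.531 ⇒ leading (phase φ = -0.1°).

PF = 1 (leading, φ = -0.1°)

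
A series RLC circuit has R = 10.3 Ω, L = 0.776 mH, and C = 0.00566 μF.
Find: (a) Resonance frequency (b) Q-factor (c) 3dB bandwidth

Step 1 — Resonance: ω₀ = 1/√(LC) = 1/√(0.000776·5.66e-09) = 4.772e+05 rad/s.
Step 2 — f₀ = ω₀/(2π) = 7.594e+04 Hz.
Step 3 — Series Q: Q = ω₀L/R = 4.772e+05·0.000776/10.3 = 35.95.
Step 4 — Bandwidth: Δω = ω₀/Q = 1.327e+04 rad/s; BW = Δω/(2π) = 2112 Hz.

(a) f₀ = 7.594e+04 Hz  (b) Q = 35.95  (c) BW = 2112 Hz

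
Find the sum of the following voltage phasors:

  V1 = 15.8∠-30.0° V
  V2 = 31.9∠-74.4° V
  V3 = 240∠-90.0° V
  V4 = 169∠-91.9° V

Step 1 — Convert each phasor to rectangular form:
  V1 = 15.8·(cos(-30.0°) + j·sin(-30.0°)) = 13.68 - j7.9 V
  V2 = 31.9·(cos(-74.4°) + j·sin(-74.4°)) = 8.579 - j30.72 V
  V3 = 240·(cos(-90.0°) + j·sin(-90.0°)) = 0 - j240 V
  V4 = 169·(cos(-91.9°) + j·sin(-91.9°)) = -5.603 - j168.9 V
Step 2 — Sum components: V_total = 16.66 - j447.5 V.
Step 3 — Convert to polar: |V_total| = 447.8 V, ∠V_total = -87.9°.

V_total = 447.8∠-87.9° V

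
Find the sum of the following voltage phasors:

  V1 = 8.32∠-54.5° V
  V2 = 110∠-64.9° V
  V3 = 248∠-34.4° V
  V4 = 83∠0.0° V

Step 1 — Convert each phasor to rectangular form:
  V1 = 8.32·(cos(-54.5°) + j·sin(-54.5°)) = 4.831 - j6.773 V
  V2 = 110·(cos(-64.9°) + j·sin(-64.9°)) = 46.66 - j99.61 V
  V3 = 248·(cos(-34.4°) + j·sin(-34.4°)) = 204.6 - j140.1 V
  V4 = 83·(cos(0.0°) + j·sin(0.0°)) = 83 V
Step 2 — Sum components: V_total = 339.1 - j246.5 V.
Step 3 — Convert to polar: |V_total| = 419.2 V, ∠V_total = -36.0°.

V_total = 419.2∠-36.0° V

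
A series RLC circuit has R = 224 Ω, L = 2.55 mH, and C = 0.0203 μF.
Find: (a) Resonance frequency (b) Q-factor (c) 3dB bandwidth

Step 1 — Resonance: ω₀ = 1/√(LC) = 1/√(0.00255·2.03e-08) = 1.39e+05 rad/s.
Step 2 — f₀ = ω₀/(2π) = 2.212e+04 Hz.
Step 3 — Series Q: Q = ω₀L/R = 1.39e+05·0.00255/224 = 1.582.
Step 4 — Bandwidth: Δω = ω₀/Q = 8.784e+04 rad/s; BW = Δω/(2π) = 1.398e+04 Hz.

(a) f₀ = 2.212e+04 Hz  (b) Q = 1.582  (c) BW = 1.398e+04 Hz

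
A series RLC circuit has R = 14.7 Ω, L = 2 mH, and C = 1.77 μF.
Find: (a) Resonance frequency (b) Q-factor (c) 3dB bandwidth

Step 1 — Resonance condition Im(Z)=0 gives ω₀ = 1/√(LC).
Step 2 — ω₀ = 1/√(0.002·1.77e-06) = 1.681e+04 rad/s.
Step 3 — f₀ = ω₀/(2π) = 2675 Hz.
Step 4 — Series Q: Q = ω₀L/R = 1.681e+04·0.002/14.7 = 2.287.
Step 5 — 3dB bandwidth: Δω = ω₀/Q = 7350 rad/s; BW = Δω/(2π) = 1170 Hz.

(a) f₀ = 2675 Hz  (b) Q = 2.287  (c) BW = 1170 Hz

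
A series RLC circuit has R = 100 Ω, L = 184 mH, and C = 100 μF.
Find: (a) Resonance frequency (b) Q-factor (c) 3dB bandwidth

Step 1 — Resonance condition Im(Z)=0 gives ω₀ = 1/√(LC).
Step 2 — ω₀ = 1/√(0.184·0.0001) = 233.1 rad/s.
Step 3 — f₀ = ω₀/(2π) = 37.1 Hz.
Step 4 — Series Q: Q = ω₀L/R = 233.1·0.184/100 = 0.429.
Step 5 — 3dB bandwidth: Δω = ω₀/Q = 543.5 rad/s; BW = Δω/(2π) = 86.5 Hz.

(a) f₀ = 37.1 Hz  (b) Q = 0.429  (c) BW = 86.5 Hz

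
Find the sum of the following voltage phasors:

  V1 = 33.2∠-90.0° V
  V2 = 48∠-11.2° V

Step 1 — Convert each phasor to rectangular form:
  V1 = 33.2·(cos(-90.0°) + j·sin(-90.0°)) = 0 - j33.2 V
  V2 = 48·(cos(-11.2°) + j·sin(-11.2°)) = 47.09 - j9.323 V
Step 2 — Sum components: V_total = 47.09 - j42.52 V.
Step 3 — Convert to polar: |V_total| = 63.45 V, ∠V_total = -42.1°.

V_total = 63.45∠-42.1° V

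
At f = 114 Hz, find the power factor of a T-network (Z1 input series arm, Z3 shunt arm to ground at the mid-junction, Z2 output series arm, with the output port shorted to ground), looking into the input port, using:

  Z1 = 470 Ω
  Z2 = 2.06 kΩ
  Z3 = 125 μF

Step 1 — Angular frequency: ω = 2π·f = 2π·114 = 716.3 rad/s.
Step 2 — Component impedances:
  Z1: Z = R = 470 Ω
  Z2: Z = R = 2060 Ω
  Z3: Z = 1/(jωC) = -j/(ω·C) = 0 - j11.17 Ω
Step 3 — With the output port shorted to ground, the output series arm Z2 runs from the junction to ground; the shunt arm Z3 also runs from the junction to ground. They appear in parallel: Z3 || Z2 = 0.06055 - j11.17 Ω.
Step 4 — Series with input arm Z1: Z_in = Z1 + (Z3 || Z2) = 470.1 - j11.17 Ω = 470.2∠-1.4° Ω.
Step 5 — Power factor: PF = cos(φ) = Re(Z)/|Z| = 470.06/470.19 = 0.9997.
Step 6 — Type: Im(Z) = -11.17 ⇒ leading (phase φ = -1.4°).

PF = 0.9997 (leading, φ = -1.4°)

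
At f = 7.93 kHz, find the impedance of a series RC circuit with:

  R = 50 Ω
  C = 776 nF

Step 1 — Angular frequency: ω = 2π·f = 2π·7930 = 4.983e+04 rad/s.
Step 2 — Component impedances:
  R: Z = R = 50 Ω
  C: Z = 1/(jωC) = -j/(ω·C) = 0 - j25.86 Ω
Step 3 — Series combination: Z_total = R + C = 50 - j25.86 Ω = 56.29∠-27.4° Ω.

Z = 50 - j25.86 Ω = 56.29∠-27.4° Ω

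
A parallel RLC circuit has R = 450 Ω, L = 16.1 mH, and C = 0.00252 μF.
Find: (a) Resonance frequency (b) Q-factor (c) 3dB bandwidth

Step 1 — Resonance: ω₀ = 1/√(LC) = 1/√(0.0161·2.52e-09) = 1.57e+05 rad/s.
Step 2 — f₀ = ω₀/(2π) = 2.499e+04 Hz.
Step 3 — Parallel Q: Q = R/(ω₀L) = 450/(1.57e+05·0.0161) = 0.178.
Step 4 — Bandwidth: Δω = ω₀/Q = 8.818e+05 rad/s; BW = Δω/(2π) = 1.403e+05 Hz.

(a) f₀ = 2.499e+04 Hz  (b) Q = 0.178  (c) BW = 1.403e+05 Hz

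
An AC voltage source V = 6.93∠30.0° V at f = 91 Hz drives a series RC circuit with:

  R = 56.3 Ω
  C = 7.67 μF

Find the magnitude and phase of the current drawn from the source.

Step 1 — Angular frequency: ω = 2π·f = 2π·91 = 571.8 rad/s.
Step 2 — Component impedances:
  R: Z = R = 56.3 Ω
  C: Z = 1/(jωC) = -j/(ω·C) = 0 - j228 Ω
Step 3 — Series combination: Z_total = R + C = 56.3 - j228 Ω = 234.9∠-76.1° Ω.
Step 4 — Source phasor: V = 6.93∠30.0° V = 6.002 + j3.465 V.
Step 5 — Ohm's law: I = V / Z_total = (6.002 + j3.465) / (56.3 - j228) = -0.008198 + j0.02834 A.
Step 6 — Convert to polar: |I| = 0.02951 A, ∠I = 106.1°.

I = 0.02951∠106.1° A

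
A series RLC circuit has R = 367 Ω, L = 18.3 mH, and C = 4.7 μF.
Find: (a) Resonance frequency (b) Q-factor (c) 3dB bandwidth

Step 1 — Resonance: ω₀ = 1/√(LC) = 1/√(0.0183·4.7e-06) = 3410 rad/s.
Step 2 — f₀ = ω₀/(2π) = 542.7 Hz.
Step 3 — Series Q: Q = ω₀L/R = 3410·0.0183/367 = 0.17.
Step 4 — Bandwidth: Δω = ω₀/Q = 2.005e+04 rad/s; BW = Δω/(2π) = 3192 Hz.

(a) f₀ = 542.7 Hz  (b) Q = 0.17  (c) BW = 3192 Hz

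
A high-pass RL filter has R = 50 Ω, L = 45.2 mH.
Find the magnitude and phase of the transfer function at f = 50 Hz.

Step 1 — Angular frequency: ω = 2π·50 = 314.2 rad/s.
Step 2 — Transfer function: H(jω) = jωL/(R + jωL).
Step 3 — Numerator jωL = j·14.2; denominator R + jωL = 50 + j14.2.
Step 4 — H = 0.07464 + j0.2628.
Step 5 — Magnitude: |H| = 0.2732 (-11.3 dB); phase: φ = 74.1°.

|H| = 0.2732 (-11.3 dB), φ = 74.1°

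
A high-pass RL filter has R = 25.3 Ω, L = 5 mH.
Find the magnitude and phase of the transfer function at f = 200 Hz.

Step 1 — Angular frequency: ω = 2π·200 = 1257 rad/s.
Step 2 — Transfer function: H(jω) = jωL/(R + jωL).
Step 3 — Numerator jωL = j·6.283; denominator R + jωL = 25.3 + j6.283.
Step 4 — H = 0.05809 + j0.2339.
Step 5 — Magnitude: |H| = 0.241 (-12.4 dB); phase: φ = 76.1°.

|H| = 0.241 (-12.4 dB), φ = 76.1°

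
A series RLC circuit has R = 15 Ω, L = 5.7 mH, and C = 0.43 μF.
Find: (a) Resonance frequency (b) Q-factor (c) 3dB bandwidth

Step 1 — Resonance condition Im(Z)=0 gives ω₀ = 1/√(LC).
Step 2 — ω₀ = 1/√(0.0057·4.3e-07) = 2.02e+04 rad/s.
Step 3 — f₀ = ω₀/(2π) = 3215 Hz.
Step 4 — Series Q: Q = ω₀L/R = 2.02e+04·0.0057/15 = 7.676.
Step 5 — 3dB bandwidth: Δω = ω₀/Q = 2632 rad/s; BW = Δω/(2π) = 418.8 Hz.

(a) f₀ = 3215 Hz  (b) Q = 7.676  (c) BW = 418.8 Hz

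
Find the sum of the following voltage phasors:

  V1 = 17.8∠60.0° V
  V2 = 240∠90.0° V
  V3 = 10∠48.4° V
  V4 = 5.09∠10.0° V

Step 1 — Convert each phasor to rectangular form:
  V1 = 17.8·(cos(60.0°) + j·sin(60.0°)) = 8.9 + j15.42 V
  V2 = 240·(cos(90.0°) + j·sin(90.0°)) = 0 + j240 V
  V3 = 10·(cos(48.4°) + j·sin(48.4°)) = 6.639 + j7.478 V
  V4 = 5.09·(cos(10.0°) + j·sin(10.0°)) = 5.013 + j0.8839 V
Step 2 — Sum components: V_total = 20.55 + j263.8 V.
Step 3 — Convert to polar: |V_total| = 264.6 V, ∠V_total = 85.5°.

V_total = 264.6∠85.5° V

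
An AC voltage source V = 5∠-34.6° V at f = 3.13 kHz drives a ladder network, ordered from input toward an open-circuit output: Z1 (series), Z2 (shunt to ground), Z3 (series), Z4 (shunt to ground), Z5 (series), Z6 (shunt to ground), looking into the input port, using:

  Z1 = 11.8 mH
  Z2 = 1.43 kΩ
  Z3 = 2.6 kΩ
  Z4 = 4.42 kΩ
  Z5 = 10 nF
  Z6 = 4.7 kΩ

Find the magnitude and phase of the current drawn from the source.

Step 1 — Angular frequency: ω = 2π·f = 2π·3130 = 1.967e+04 rad/s.
Step 2 — Component impedances:
  Z1: Z = jωL = j·1.967e+04·0.0118 = 0 + j232.1 Ω
  Z2: Z = R = 1430 Ω
  Z3: Z = R = 2600 Ω
  Z4: Z = R = 4420 Ω
  Z5: Z = 1/(jωC) = -j/(ω·C) = 0 - j5085 Ω
  Z6: Z = R = 4700 Ω
Step 3 — Ladder network (open output): work backward from the far end, alternating series and parallel combinations. Z_in = 1135 + j192.7 Ω = 1151∠9.6° Ω.
Step 4 — Source phasor: V = 5∠-34.6° V = 4.116 - j2.839 V.
Step 5 — Ohm's law: I = V / Z_total = (4.116 - j2.839) / (1135 + j192.7) = 0.003111 - j0.003029 A.
Step 6 — Convert to polar: |I| = 0.004342 A, ∠I = -44.2°.

I = 0.004342∠-44.2° A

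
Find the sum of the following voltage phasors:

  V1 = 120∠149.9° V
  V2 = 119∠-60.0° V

Step 1 — Convert each phasor to rectangular form:
  V1 = 120·(cos(149.9°) + j·sin(149.9°)) = -103.8 + j60.18 V
  V2 = 119·(cos(-60.0°) + j·sin(-60.0°)) = 59.5 - j103.1 V
Step 2 — Sum components: V_total = -44.32 - j42.88 V.
Step 3 — Convert to polar: |V_total| = 61.66 V, ∠V_total = -135.9°.

V_total = 61.66∠-135.9° V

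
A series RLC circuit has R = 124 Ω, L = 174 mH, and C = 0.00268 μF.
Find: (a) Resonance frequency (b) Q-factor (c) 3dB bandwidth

Step 1 — Resonance: ω₀ = 1/√(LC) = 1/√(0.174·2.68e-09) = 4.631e+04 rad/s.
Step 2 — f₀ = ω₀/(2π) = 7370 Hz.
Step 3 — Series Q: Q = ω₀L/R = 4.631e+04·0.174/124 = 64.98.
Step 4 — Bandwidth: Δω = ω₀/Q = 712.6 rad/s; BW = Δω/(2π) = 113.4 Hz.

(a) f₀ = 7370 Hz  (b) Q = 64.98  (c) BW = 113.4 Hz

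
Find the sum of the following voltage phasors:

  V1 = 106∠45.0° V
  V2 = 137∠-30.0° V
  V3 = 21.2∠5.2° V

Step 1 — Convert each phasor to rectangular form:
  V1 = 106·(cos(45.0°) + j·sin(45.0°)) = 74.95 + j74.95 V
  V2 = 137·(cos(-30.0°) + j·sin(-30.0°)) = 118.6 - j68.5 V
  V3 = 21.2·(cos(5.2°) + j·sin(5.2°)) = 21.11 + j1.921 V
Step 2 — Sum components: V_total = 214.7 + j8.375 V.
Step 3 — Convert to polar: |V_total| = 214.9 V, ∠V_total = 2.2°.

V_total = 214.9∠2.2° V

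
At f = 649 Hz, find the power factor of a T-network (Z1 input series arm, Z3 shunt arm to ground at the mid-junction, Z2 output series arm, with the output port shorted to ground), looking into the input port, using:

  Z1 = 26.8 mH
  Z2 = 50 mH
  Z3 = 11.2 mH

Step 1 — Angular frequency: ω = 2π·f = 2π·649 = 4078 rad/s.
Step 2 — Component impedances:
  Z1: Z = jωL = j·4078·0.0268 = 0 + j109.3 Ω
  Z2: Z = jωL = j·4078·0.05 = 0 + j203.9 Ω
  Z3: Z = jωL = j·4078·0.0112 = 0 + j45.67 Ω
Step 3 — With the output port shorted to ground, the output series arm Z2 runs from the junction to ground; the shunt arm Z3 also runs from the junction to ground. They appear in parallel: Z3 || Z2 = 0 + j37.31 Ω.
Step 4 — Series with input arm Z1: Z_in = Z1 + (Z3 || Z2) = 0 + j146.6 Ω = 146.6∠90.0° Ω.
Step 5 — Power factor: PF = cos(φ) = Re(Z)/|Z| = 0/146.6 = 0.
Step 6 — Type: Im(Z) = 146.6 ⇒ lagging (phase φ = 90.0°).

PF = 0 (lagging, φ = 90.0°)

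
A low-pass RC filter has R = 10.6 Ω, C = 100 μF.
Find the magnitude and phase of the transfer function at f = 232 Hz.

Step 1 — Angular frequency: ω = 2π·232 = 1458 rad/s.
Step 2 — Transfer function: H(jω) = 1/(1 + jωRC).
Step 3 — Denominator: 1 + jωRC = 1 + j·1458·10.6·0.0001 = 1 + j1.545.
Step 4 — H = 0.2952 - j0.4561.
Step 5 — Magnitude: |H| = 0.5433 (-5.3 dB); phase: φ = -57.1°.

|H| = 0.5433 (-5.3 dB), φ = -57.1°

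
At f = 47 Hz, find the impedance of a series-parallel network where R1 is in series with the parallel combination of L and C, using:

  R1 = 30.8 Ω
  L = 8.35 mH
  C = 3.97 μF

Step 1 — Angular frequency: ω = 2π·f = 2π·47 = 295.3 rad/s.
Step 2 — Component impedances:
  R1: Z = R = 30.8 Ω
  L: Z = jωL = j·295.3·0.00835 = 0 + j2.466 Ω
  C: Z = 1/(jωC) = -j/(ω·C) = 0 - j853 Ω
Step 3 — Parallel branch: L || C = 1/(1/L + 1/C) = 0 + j2.473 Ω.
Step 4 — Series with R1: Z_total = R1 + (L || C) = 30.8 + j2.473 Ω = 30.9∠4.6° Ω.

Z = 30.8 + j2.473 Ω = 30.9∠4.6° Ω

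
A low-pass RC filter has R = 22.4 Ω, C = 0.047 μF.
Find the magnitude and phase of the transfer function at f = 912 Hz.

Step 1 — Angular frequency: ω = 2π·912 = 5730 rad/s.
Step 2 — Transfer function: H(jω) = 1/(1 + jωRC).
Step 3 — Denominator: 1 + jωRC = 1 + j·5730·22.4·4.7e-08 = 1 + j0.006033.
Step 4 — H = 1 - j0.006033.
Step 5 — Magnitude: |H| = 1 (-0.0 dB); phase: φ = -0.3°.

|H| = 1 (-0.0 dB), φ = -0.3°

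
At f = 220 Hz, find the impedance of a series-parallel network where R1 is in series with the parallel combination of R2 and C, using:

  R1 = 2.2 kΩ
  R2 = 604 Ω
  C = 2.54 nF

Step 1 — Angular frequency: ω = 2π·f = 2π·220 = 1382 rad/s.
Step 2 — Component impedances:
  R1: Z = R = 2200 Ω
  R2: Z = R = 604 Ω
  C: Z = 1/(jωC) = -j/(ω·C) = 0 - j2.848e+05 Ω
Step 3 — Parallel branch: R2 || C = 1/(1/R2 + 1/C) = 604 - j1.281 Ω.
Step 4 — Series with R1: Z_total = R1 + (R2 || C) = 2804 - j1.281 Ω = 2804∠-0.0° Ω.

Z = 2804 - j1.281 Ω = 2804∠-0.0° Ω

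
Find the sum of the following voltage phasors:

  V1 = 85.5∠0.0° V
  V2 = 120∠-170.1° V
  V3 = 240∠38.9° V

Step 1 — Convert each phasor to rectangular form:
  V1 = 85.5·(cos(0.0°) + j·sin(0.0°)) = 85.5 V
  V2 = 120·(cos(-170.1°) + j·sin(-170.1°)) = -118.2 - j20.63 V
  V3 = 240·(cos(38.9°) + j·sin(38.9°)) = 186.8 + j150.7 V
Step 2 — Sum components: V_total = 154.1 + j130.1 V.
Step 3 — Convert to polar: |V_total| = 201.6 V, ∠V_total = 40.2°.

V_total = 201.6∠40.2° V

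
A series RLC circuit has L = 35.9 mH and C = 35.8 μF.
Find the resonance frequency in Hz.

Step 1 — Resonance condition Im(Z)=0 gives ω₀ = 1/√(LC).
Step 2 — ω₀ = 1/√(0.0359·3.58e-05) = 882.1 rad/s.
Step 3 — f₀ = ω₀/(2π) = 140.4 Hz.

f₀ = 140.4 Hz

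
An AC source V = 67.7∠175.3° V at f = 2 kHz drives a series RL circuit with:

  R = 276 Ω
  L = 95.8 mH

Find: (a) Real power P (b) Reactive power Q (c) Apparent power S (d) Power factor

Step 1 — Angular frequency: ω = 2π·f = 2π·2000 = 1.257e+04 rad/s.
Step 2 — Component impedances:
  R: Z = R = 276 Ω
  L: Z = jωL = j·1.257e+04·0.0958 = 0 + j1204 Ω
Step 3 — Series combination: Z_total = R + L = 276 + j1204 Ω = 1235∠77.1° Ω.
Step 4 — Source phasor: V = 67.7∠175.3° V = -67.47 + j5.547 V.
Step 5 — Current: I = V / Z = -0.00783 + j0.05425 A = 0.05481∠98.2° A.
Step 6 — Complex power: S = V·I* = 0.8293 + j3.617 VA.
Step 7 — Real power: P = Re(S) = 0.8293 W.
Step 8 — Reactive power: Q = Im(S) = 3.617 VAR.
Step 9 — Apparent power: |S| = 3.711 VA.
Step 10 — Power factor: PF = P/|S| = 0.2235 (lagging).

(a) P = 0.8293 W  (b) Q = 3.617 VAR  (c) S = 3.711 VA  (d) PF = 0.2235 (lagging)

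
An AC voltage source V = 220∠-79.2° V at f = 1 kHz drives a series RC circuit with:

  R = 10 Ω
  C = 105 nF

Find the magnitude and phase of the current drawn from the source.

Step 1 — Angular frequency: ω = 2π·f = 2π·1000 = 6283 rad/s.
Step 2 — Component impedances:
  R: Z = R = 10 Ω
  C: Z = 1/(jωC) = -j/(ω·C) = 0 - j1516 Ω
Step 3 — Series combination: Z_total = R + C = 10 - j1516 Ω = 1516∠-89.6° Ω.
Step 4 — Source phasor: V = 220∠-79.2° V = 41.22 - j216.1 V.
Step 5 — Ohm's law: I = V / Z_total = (41.22 - j216.1) / (10 - j1516) = 0.1427 + j0.02626 A.
Step 6 — Convert to polar: |I| = 0.1451 A, ∠I = 10.4°.

I = 0.1451∠10.4° A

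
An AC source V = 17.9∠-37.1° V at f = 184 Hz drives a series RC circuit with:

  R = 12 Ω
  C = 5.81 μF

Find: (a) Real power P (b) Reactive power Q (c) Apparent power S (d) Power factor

Step 1 — Angular frequency: ω = 2π·f = 2π·184 = 1156 rad/s.
Step 2 — Component impedances:
  R: Z = R = 12 Ω
  C: Z = 1/(jωC) = -j/(ω·C) = 0 - j148.9 Ω
Step 3 — Series combination: Z_total = R + C = 12 - j148.9 Ω = 149.4∠-85.4° Ω.
Step 4 — Source phasor: V = 17.9∠-37.1° V = 14.28 - j10.8 V.
Step 5 — Current: I = V / Z = 0.07974 + j0.08947 A = 0.1198∠48.3° A.
Step 6 — Complex power: S = V·I* = 0.1724 - j2.138 VA.
Step 7 — Real power: P = Re(S) = 0.1724 W.
Step 8 — Reactive power: Q = Im(S) = -2.138 VAR.
Step 9 — Apparent power: |S| = 2.145 VA.
Step 10 — Power factor: PF = P/|S| = 0.08034 (leading).

(a) P = 0.1724 W  (b) Q = -2.138 VAR  (c) S = 2.145 VA  (d) PF = 0.08034 (leading)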